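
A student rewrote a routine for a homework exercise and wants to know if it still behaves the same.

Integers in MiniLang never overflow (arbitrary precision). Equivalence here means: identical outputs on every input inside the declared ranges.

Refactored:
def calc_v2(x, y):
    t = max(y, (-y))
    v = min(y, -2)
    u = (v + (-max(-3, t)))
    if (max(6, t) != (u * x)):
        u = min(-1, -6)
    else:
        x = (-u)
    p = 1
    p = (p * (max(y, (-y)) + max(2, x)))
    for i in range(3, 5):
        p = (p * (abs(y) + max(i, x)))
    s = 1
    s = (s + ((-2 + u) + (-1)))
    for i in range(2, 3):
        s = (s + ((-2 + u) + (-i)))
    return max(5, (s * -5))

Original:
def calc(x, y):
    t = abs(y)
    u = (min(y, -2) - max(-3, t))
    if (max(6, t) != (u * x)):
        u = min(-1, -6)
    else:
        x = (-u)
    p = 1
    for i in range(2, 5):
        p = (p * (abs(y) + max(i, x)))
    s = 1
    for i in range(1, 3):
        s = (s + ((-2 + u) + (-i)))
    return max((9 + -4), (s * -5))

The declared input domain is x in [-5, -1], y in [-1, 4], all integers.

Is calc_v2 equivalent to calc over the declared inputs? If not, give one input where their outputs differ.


Equivalent — the differences include constant usage differs, plus statement counts differ, plus arithmetic usage differs, plus loop structure differs, plus local variable names differ, plus min/max/abs usage differs, yet no declared input distinguishes the two.
Tracing x=-1, y=1: calc: t = 1; u = -3; (max(6, t) != (u * x)) -> true; u = -6; p = 1; [i=2]; p = 3; [i=3]; p = 12; [i=4]; p = 60; s = 1; [i=1]; s = -8; [i=2]; s = -18; return 90 | calc_v2: t = 1; v = -2; u = -3; (max(6, t) != (u * x)) -> true; u = -6; p = 1; p = 3; [i=3]; p = 12; [i=4]; p = 60; s = 1; s = -8; [i=2]; s = -18; return 90 — matching result 90.
Every one of the 30 inputs gives matching results.
verdict: equivalent


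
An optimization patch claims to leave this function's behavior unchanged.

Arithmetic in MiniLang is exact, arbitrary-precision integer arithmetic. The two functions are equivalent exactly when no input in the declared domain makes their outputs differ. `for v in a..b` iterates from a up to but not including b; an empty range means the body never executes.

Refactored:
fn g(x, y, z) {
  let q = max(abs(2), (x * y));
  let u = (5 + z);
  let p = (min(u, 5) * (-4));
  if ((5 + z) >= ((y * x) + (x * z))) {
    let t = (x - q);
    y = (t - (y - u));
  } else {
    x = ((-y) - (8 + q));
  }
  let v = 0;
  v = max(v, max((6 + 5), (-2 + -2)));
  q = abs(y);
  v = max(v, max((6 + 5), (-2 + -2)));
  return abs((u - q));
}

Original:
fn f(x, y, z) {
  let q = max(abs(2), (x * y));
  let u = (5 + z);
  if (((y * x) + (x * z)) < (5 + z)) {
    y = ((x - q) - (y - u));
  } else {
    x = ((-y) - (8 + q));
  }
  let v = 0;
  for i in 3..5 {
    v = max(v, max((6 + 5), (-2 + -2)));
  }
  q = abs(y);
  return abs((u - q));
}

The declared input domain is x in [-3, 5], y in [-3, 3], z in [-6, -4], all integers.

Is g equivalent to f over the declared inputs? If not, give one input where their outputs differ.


Try x=-1, y=3, z=-4.
f: q := 2 | u := 1 | (((y * x) + (x * z)) < (5 + z)): false | x := -13 | v := 0 | iter i=3: | v := 11 | iter i=4: | v := 11 | q := 3 | result 2
g: q := 2 | u := 1 | p := -4 | ((5 + z) >= ((y * x) + (x * z))): true | t := -3 | y := -5 | v := 0 | v := 11 | q := 5 | v := 11 | result 4
2 vs 4 — the two versions disagree here.
verdict: not equivalent; witness: x=-1, y=3, z=-4


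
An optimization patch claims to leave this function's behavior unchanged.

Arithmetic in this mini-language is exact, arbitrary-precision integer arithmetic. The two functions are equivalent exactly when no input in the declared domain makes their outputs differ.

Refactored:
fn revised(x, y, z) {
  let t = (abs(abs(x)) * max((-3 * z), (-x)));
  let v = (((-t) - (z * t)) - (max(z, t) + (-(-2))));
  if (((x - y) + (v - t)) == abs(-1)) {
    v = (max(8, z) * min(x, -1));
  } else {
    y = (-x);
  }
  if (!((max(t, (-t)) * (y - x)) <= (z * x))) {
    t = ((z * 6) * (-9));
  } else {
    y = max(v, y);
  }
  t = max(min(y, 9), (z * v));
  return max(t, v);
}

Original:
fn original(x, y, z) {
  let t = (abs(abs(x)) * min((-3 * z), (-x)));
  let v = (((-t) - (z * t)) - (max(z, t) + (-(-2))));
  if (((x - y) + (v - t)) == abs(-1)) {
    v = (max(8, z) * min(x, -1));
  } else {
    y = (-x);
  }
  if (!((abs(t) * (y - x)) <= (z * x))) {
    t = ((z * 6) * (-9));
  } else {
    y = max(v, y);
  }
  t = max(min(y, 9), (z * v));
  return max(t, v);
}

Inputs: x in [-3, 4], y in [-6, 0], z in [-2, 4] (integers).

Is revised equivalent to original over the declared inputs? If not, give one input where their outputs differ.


The rewrite breaks on x=-3, y=-6, z=0, where the results are 0 and 3.
original: t=0, then v=-2, then (((x - y) + (v - t)) == abs(-1)) is true, then v=-24, then (!((abs(t) * (y - x)) <= (z * x))) is false, then y=-6, then t=0, then returns 0
revised: t=9, then v=-20, then (((x - y) + (v - t)) == abs(-1)) is false, then y=3, then (!((max(t, (-t)) * (y - x)) <= (z * x))) is true, then t=0, then t=3, then returns 3
verdict: not equivalent; witness: x=-3, y=-6, z=0


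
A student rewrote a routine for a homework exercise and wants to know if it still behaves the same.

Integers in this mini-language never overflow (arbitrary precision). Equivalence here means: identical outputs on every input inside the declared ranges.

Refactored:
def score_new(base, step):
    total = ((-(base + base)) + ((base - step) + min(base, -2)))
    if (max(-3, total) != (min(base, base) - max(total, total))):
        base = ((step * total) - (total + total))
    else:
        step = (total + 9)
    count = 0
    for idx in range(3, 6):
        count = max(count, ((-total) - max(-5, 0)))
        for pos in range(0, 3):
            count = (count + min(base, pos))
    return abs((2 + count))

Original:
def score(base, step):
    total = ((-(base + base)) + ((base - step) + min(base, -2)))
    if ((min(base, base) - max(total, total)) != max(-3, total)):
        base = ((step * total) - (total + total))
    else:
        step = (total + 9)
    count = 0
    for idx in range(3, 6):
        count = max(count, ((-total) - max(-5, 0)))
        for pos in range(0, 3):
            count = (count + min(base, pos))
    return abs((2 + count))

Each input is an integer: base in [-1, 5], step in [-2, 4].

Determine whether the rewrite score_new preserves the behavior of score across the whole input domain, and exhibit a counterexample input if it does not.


Behavior is preserved: although same computation, different form, the outputs never diverge.
Spot check at base=3, step=0 — score: total := -5 | ((min(base, base) - max(total, total)) != max(-3, total)): true | base := 10 | count := 0 | iter idx=3: | count := 5 | iter pos=0: | count := 5 | iter pos=1: | count := 6 | iter pos=2: | count := 8 | iter idx=4: | count := 8 | iter pos=0: | count := 8 | iter pos=1: | count := 9 | iter pos=2: | count := 11 | iter idx=5: | count := 11 | iter pos=0: | count := 11 | iter pos=1: | count := 12 | iter pos=2: | count := 14 | result 16. score_new: total := -5 | (max(-3, total) != (min(base, base) - max(total, total))): true | base := 10 | count := 0 | iter idx=3: | count := 5 | iter pos=0: | count := 5 | iter pos=1: | count := 6 | iter pos=2: | count := 8 | iter idx=4: | count := 8 | iter pos=0: | count := 8 | iter pos=1: | count := 9 | iter pos=2: | count := 11 | iter idx=5: | count := 11 | iter pos=0: | count := 11 | iter pos=1: | count := 12 | iter pos=2: | count := 14 | result 16. Both give 16.
Across all 49 domain points the two functions coincide.
verdict: equivalent


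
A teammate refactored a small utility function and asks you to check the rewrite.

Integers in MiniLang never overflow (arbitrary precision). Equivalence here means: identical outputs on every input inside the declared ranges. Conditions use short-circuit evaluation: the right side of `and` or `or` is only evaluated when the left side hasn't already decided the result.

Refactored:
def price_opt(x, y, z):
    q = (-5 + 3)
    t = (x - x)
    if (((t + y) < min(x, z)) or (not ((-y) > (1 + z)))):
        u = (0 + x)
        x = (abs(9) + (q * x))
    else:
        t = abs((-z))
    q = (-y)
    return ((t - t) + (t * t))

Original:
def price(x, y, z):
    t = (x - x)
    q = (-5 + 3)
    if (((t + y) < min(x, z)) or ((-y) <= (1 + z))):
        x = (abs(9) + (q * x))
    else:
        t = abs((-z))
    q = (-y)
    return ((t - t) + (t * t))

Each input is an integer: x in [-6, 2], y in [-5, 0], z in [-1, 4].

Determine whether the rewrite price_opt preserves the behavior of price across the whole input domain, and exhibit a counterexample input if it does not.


Equivalent — the differences include boolean connective usage differs, local variable names differ, arithmetic usage differs, constant usage differs, statement counts differ, comparison usage differs, yet no declared input distinguishes the two.
Spot check at x=1, y=0, z=2 — price: t=0, then q=-2, then (((t + y) < min(x, z)) or ((-y) <= (1 + z))) is true, then x=7, then q=0, then returns 0. price_opt: q=-2, then t=0, then (((t + y) < min(x, z)) or (not ((-y) > (1 + z)))) is true, then u=1, then x=7, then q=0, then returns 0. Both give 0.
Across all 324 domain points the two functions coincide.
verdict: equivalent


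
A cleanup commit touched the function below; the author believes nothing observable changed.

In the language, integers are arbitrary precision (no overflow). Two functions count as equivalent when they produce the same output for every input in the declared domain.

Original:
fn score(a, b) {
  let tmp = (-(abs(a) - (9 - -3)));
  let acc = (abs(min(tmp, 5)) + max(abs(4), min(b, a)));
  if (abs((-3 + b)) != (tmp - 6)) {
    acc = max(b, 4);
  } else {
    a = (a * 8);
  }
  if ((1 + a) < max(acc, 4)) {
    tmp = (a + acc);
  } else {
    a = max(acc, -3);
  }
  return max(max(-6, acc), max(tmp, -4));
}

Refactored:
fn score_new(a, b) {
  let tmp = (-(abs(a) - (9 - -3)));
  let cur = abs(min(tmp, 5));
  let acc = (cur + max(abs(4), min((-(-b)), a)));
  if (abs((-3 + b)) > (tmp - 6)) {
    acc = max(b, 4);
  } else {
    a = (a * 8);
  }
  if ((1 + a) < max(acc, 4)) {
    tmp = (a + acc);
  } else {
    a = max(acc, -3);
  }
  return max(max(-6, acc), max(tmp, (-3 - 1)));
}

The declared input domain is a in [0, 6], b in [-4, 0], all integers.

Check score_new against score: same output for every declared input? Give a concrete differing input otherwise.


The rewrite breaks on a=0, b=-2, where the results are 4 and 9.
score: tmp = 12; acc = 9; (abs((-3 + b)) != (tmp - 6)) -> true; acc = 4; ((1 + a) < max(acc, 4)) -> true; tmp = 4; return 4
score_new: tmp = 12; cur = 5; acc = 9; (abs((-3 + b)) > (tmp - 6)) -> false; a = 0; ((1 + a) < max(acc, 4)) -> true; tmp = 9; return 9
verdict: not equivalent; witness: a=0, b=-2


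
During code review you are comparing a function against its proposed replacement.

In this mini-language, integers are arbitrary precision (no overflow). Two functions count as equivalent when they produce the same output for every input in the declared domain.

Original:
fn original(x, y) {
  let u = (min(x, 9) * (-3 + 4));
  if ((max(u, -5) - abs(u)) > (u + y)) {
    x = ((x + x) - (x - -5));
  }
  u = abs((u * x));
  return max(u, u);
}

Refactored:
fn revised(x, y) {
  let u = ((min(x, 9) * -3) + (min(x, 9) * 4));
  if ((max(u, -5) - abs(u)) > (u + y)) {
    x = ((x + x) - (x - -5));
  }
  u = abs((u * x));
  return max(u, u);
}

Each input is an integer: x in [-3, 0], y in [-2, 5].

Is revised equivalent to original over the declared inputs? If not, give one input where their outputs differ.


Although constant usage differs, and arithmetic usage differs, and min/max/abs usage differs, 32/32 inputs agree.
verdict: equivalent


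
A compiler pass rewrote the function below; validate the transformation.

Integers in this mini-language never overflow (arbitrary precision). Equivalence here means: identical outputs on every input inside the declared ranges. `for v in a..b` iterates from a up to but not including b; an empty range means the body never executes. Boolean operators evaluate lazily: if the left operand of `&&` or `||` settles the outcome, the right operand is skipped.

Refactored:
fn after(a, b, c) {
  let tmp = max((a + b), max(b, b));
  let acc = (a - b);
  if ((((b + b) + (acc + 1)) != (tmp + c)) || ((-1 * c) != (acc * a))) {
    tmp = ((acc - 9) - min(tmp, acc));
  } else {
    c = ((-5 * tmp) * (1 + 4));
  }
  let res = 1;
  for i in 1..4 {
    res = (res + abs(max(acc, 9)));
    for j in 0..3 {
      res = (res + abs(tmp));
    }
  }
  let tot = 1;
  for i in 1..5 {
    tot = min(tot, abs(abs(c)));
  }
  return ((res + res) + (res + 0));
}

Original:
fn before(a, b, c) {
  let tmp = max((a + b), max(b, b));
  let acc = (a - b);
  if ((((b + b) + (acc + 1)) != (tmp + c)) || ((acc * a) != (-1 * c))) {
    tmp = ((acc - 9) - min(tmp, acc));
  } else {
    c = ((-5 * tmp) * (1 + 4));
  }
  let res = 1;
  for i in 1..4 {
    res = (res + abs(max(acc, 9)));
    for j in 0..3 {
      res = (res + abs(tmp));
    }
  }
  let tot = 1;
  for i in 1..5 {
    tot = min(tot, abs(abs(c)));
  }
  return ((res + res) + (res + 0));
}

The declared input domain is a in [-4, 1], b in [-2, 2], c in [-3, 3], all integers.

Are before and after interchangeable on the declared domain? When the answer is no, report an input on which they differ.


Behavior is preserved: although same computation, different form, the outputs never diverge.
As a probe, take a=0, b=1, c=0: before runs tmp becomes 1; next acc becomes -1; next ((((b + b) + (acc + 1)) != (tmp + c)) || ((acc * a) != (-1 * c))) evaluates to true; next tmp becomes -9; next res becomes 1; next at i=1:; next res becomes 10; next at j=0:; next res becomes 19; next at j=1:; next res becomes 28; next at j=2:; next res becomes 37; next at i=2:; next res becomes 46; next at j=0:; next res becomes 55; next at j=1:; next res becomes 64; next at j=2:; next res becomes 73; next at i=3:; next res becomes 82; next at j=0:; next res becomes 91; next at j=1:; next res becomes 100; next at j=2:; next res becomes 109; next tot becomes 1; next at i=1:; next tot becomes 0; next at i=2:; next tot becomes 0; next at i=3:; next tot becomes 0; next at i=4:; next tot becomes 0; next final value 327; after runs tmp becomes 1; next acc becomes -1; next ((((b + b) + (acc + 1)) != (tmp + c)) || ((-1 * c) != (acc * a))) evaluates to true; next tmp becomes -9; next res becomes 1; next at i=1:; next res becomes 10; next at j=0:; next res becomes 19; next at j=1:; next res becomes 28; next at j=2:; next res becomes 37; next at i=2:; next res becomes 46; next at j=0:; next res becomes 55; next at j=1:; next res becomes 64; next at j=2:; next res becomes 73; next at i=3:; next res becomes 82; next at j=0:; next res becomes 91; next at j=1:; next res becomes 100; next at j=2:; next res becomes 109; next tot becomes 1; next at i=1:; next tot becomes 0; next at i=2:; next tot becomes 0; next at i=3:; next tot becomes 0; next at i=4:; next tot becomes 0; next final value 327; both end at 327.
An exhaustive pass over the 210 declared inputs shows identical outputs.
verdict: equivalent


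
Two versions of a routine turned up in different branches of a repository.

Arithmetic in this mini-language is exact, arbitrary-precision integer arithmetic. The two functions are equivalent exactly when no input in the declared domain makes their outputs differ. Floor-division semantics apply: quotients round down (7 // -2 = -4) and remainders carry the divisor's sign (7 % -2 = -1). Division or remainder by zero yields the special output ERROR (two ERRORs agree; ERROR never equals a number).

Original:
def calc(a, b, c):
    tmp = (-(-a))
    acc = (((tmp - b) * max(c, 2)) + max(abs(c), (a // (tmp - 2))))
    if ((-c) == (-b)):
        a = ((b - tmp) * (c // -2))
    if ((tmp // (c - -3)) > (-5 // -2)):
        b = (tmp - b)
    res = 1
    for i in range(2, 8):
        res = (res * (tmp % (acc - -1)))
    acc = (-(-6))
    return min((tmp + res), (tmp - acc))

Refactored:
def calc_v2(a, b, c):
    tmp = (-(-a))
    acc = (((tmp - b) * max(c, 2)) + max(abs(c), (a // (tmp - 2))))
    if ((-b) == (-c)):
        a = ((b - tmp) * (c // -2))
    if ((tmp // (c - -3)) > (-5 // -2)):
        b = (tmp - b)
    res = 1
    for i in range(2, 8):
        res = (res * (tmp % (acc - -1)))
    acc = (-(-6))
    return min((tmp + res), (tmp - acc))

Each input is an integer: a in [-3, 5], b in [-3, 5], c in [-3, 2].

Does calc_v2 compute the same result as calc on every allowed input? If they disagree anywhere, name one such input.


Although same computation, different form, 486/486 inputs agree.
verdict: equivalent


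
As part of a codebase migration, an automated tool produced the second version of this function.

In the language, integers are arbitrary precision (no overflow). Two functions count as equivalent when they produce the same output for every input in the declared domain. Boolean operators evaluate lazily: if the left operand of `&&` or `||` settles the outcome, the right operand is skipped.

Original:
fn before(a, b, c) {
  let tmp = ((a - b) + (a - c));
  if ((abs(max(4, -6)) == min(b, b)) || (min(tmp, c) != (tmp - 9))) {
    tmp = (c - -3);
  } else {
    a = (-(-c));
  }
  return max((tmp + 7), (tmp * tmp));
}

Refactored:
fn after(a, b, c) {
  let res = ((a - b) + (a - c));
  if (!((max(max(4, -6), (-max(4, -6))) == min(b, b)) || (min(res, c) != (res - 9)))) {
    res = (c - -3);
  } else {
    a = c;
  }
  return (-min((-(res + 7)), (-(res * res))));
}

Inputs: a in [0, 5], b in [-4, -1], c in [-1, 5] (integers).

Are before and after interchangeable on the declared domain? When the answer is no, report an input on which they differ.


These are not equivalent — on a=0, b=-4, c=-1 the outputs split (9 vs 25).
before: tmp=5, then ((abs(max(4, -6)) == min(b, b)) || (min(tmp, c) != (tmp - 9))) is true, then tmp=2, then returns 9
after: res=5, then (!((max(max(4, -6), (-max(4, -6))) == min(b, b)) || (min(res, c) != (res - 9)))) is false, then a=-1, then returns 25
verdict: not equivalent; witness: a=0, b=-4, c=-1


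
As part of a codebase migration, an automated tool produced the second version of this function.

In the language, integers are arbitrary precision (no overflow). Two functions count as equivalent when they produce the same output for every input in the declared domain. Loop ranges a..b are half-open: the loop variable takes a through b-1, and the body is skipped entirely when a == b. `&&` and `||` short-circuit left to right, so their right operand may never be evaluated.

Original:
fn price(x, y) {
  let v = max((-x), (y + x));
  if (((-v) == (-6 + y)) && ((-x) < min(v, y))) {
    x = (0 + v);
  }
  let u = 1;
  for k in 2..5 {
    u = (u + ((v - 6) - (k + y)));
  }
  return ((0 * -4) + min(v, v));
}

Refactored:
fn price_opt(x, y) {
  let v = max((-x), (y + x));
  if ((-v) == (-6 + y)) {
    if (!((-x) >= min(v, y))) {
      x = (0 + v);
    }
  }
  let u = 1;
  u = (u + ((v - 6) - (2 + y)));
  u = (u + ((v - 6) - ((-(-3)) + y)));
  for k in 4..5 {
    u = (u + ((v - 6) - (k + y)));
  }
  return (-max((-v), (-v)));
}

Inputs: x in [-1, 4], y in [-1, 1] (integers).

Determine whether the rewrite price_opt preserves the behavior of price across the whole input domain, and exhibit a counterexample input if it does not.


The two versions differ — the changes include comparison usage differs, branching structure differs, constant usage differs, loop structure differs, boolean connective usage differs, statement counts differ, arithmetic usage differs, min/max/abs usage differs.
As a probe, take x=-1, y=0: price runs v=1, then (((-v) == (-6 + y)) && ((-x) < min(v, y))) is false, then u=1, then (k=2), then u=-6, then (k=3), then u=-14, then (k=4), then u=-23, then returns 1; price_opt runs v=1, then ((-v) == (-6 + y)) is false, then u=1, then u=-6, then u=-14, then (k=4), then u=-23, then returns 1; both end at 1.
Across all 18 domain points the two functions coincide.
verdict: equivalent


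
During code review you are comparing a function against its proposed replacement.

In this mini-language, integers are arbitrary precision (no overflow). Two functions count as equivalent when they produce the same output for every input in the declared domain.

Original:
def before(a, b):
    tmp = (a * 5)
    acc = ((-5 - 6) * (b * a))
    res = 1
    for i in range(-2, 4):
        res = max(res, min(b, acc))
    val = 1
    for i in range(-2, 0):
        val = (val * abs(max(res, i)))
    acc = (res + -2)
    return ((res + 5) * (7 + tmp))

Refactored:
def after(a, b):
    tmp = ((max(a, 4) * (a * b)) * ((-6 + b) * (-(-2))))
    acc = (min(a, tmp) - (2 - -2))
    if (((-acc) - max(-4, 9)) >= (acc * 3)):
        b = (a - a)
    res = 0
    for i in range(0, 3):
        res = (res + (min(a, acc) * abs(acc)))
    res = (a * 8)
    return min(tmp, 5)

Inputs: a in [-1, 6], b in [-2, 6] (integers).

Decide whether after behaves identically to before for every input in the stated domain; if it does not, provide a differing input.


Input a=-1, b=-2: 12 from before versus -128 from after.
verdict: not equivalent; witness: a=-1, b=-2


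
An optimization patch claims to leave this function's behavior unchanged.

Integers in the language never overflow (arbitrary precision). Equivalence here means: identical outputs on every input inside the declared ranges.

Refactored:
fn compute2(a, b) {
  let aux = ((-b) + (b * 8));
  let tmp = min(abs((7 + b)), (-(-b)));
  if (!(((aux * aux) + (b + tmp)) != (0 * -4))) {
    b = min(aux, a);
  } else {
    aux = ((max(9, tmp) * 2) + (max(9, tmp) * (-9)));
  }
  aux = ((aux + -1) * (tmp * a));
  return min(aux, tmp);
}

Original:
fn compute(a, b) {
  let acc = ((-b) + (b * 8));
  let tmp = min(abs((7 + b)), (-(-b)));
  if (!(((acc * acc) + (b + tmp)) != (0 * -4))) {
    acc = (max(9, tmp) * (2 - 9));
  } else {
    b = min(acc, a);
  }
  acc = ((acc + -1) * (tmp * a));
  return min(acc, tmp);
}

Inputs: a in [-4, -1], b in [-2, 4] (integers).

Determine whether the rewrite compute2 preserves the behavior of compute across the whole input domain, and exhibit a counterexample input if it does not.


Take a=-4, b=-2.
compute: acc=-14, then tmp=-2, then (!(((acc * acc) + (b + tmp)) != (0 * -4))) is false, then b=-14, then acc=-120, then returns -120
compute2: aux=-14, then tmp=-2, then (!(((aux * aux) + (b + tmp)) != (0 * -4))) is false, then aux=-63, then aux=-512, then returns -512
-120 against -512: the behavior changed.
verdict: not equivalent; witness: a=-4, b=-2


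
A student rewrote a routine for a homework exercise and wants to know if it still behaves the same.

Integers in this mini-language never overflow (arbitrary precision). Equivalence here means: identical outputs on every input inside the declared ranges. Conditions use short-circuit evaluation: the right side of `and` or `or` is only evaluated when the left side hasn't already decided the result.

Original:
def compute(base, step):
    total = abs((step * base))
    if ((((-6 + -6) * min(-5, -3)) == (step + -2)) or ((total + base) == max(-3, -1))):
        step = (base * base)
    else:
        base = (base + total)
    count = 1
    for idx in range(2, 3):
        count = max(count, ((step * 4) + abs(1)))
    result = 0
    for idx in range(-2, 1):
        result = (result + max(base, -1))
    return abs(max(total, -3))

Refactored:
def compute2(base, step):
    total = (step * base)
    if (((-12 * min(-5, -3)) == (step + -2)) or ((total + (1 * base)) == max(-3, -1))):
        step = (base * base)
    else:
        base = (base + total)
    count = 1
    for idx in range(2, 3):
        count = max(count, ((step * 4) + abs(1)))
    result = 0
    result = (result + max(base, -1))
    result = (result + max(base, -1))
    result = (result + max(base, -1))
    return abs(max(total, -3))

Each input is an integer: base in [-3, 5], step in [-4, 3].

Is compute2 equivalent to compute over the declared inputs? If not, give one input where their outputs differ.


Run the pair on base=-3, step=2.
compute: total becomes 6; next ((((-6 + -6) * min(-5, -3)) == (step + -2)) or ((total + base) == max(-3, -1))) evaluates to false; next base becomes 3; next count becomes 1; next at idx=2:; next count becomes 9; next result becomes 0; next at idx=-2:; next result becomes 3; next at idx=-1:; next result becomes 6; next at idx=0:; next result becomes 9; next final value 6
compute2: total becomes -6; next (((-12 * min(-5, -3)) == (step + -2)) or ((total + (1 * base)) == max(-3, -1))) evaluates to false; next base becomes -9; next count becomes 1; next at idx=2:; next count becomes 9; next result becomes 0; next result becomes -1; next result becomes -2; next result becomes -3; next final value 3
6 against 3: the behavior changed.
verdict: not equivalent; witness: base=-3, step=2


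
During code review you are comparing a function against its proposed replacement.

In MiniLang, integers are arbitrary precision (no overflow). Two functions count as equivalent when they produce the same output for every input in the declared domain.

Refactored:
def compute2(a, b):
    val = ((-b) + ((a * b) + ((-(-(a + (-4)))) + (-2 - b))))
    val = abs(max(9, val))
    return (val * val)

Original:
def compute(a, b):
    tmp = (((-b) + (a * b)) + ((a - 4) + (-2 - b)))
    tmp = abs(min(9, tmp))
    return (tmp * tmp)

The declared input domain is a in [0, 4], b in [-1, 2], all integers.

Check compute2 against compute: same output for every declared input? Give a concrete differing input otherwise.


a=0, b=-1 yields 16 from compute but 81 from compute2.
verdict: not equivalent; witness: a=0, b=-1


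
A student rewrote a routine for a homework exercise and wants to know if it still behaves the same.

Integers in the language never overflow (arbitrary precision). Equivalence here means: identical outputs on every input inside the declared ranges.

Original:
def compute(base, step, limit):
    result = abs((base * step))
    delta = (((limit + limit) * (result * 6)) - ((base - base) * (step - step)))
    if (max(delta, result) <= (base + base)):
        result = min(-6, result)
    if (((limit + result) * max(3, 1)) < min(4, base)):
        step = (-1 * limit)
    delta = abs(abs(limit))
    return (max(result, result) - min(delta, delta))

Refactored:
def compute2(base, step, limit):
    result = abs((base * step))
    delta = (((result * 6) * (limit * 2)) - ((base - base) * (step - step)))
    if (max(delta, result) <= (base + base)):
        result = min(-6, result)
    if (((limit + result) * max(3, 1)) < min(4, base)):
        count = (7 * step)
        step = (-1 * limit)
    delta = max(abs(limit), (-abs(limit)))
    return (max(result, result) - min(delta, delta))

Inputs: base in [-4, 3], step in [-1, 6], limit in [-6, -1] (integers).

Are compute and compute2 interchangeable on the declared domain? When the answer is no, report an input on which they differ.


Reading the diff, among the changes: arithmetic usage differs, constant usage differs, local variable names differ, min/max/abs usage differs, statement counts differ.
Tracing base=0, step=3, limit=-6: compute: result becomes 0; next delta becomes 0; next (max(delta, result) <= (base + base)) evaluates to true; next result becomes -6; next (((limit + result) * max(3, 1)) < min(4, base)) evaluates to true; next step becomes 6; next delta becomes 6; next final value -12 | compute2: result becomes 0; next delta becomes 0; next (max(delta, result) <= (base + base)) evaluates to true; next result becomes -6; next (((limit + result) * max(3, 1)) < min(4, base)) evaluates to true; next count becomes 21; next step becomes 6; next delta becomes 6; next final value -12 — matching result -12.
Across all 384 domain points the two functions coincide.
verdict: equivalent


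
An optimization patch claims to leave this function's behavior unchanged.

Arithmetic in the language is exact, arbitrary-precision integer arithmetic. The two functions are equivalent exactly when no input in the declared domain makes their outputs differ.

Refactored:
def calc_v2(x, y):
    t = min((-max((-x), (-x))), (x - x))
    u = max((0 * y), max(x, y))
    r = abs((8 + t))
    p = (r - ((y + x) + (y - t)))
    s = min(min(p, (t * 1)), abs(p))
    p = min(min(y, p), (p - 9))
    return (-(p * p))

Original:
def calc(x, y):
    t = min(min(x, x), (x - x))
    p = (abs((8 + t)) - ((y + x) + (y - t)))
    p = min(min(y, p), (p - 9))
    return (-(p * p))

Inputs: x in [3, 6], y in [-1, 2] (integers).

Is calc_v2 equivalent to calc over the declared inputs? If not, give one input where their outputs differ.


Side by side, the visible changes include: min/max/abs usage differs; and constant usage differs; and local variable names differ; and statement counts differ; and arithmetic usage differs.
Tracing x=5, y=0: calc: t=0, then p=3, then p=-6, then returns -36 | calc_v2: t=0, then u=5, then r=8, then p=3, then s=0, then p=-6, then returns -36 — matching result -36.
Sweeping the whole domain (16 inputs) finds no disagreement.
verdict: equivalent


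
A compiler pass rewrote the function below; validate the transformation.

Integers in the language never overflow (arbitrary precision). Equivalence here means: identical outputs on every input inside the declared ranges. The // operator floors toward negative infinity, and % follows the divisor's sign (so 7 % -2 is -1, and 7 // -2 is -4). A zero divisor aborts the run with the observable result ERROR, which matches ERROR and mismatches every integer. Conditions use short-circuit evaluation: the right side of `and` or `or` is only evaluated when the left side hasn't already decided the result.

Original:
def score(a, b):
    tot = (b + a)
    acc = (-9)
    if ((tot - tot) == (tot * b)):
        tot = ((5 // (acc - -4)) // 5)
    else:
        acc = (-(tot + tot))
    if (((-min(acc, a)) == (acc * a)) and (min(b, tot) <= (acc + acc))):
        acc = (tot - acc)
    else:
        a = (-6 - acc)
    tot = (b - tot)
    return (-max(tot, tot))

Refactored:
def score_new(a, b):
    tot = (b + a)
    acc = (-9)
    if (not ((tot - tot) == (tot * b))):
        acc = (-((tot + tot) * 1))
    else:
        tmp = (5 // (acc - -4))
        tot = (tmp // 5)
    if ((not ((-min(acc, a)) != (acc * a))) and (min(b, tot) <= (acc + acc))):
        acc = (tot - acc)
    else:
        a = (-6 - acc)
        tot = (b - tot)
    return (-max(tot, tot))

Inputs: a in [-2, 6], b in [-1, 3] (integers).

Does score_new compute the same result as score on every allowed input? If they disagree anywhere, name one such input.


Evaluate both at a=0, b=-1.
score: tot=-1, then acc=-9, then ((tot - tot) == (tot * b)) is false, then acc=2, then (((-min(acc, a)) == (acc * a)) and (min(b, tot) <= (acc + acc))) is true, then acc=-3, then tot=0, then returns 0
score_new: tot=-1, then acc=-9, then (not ((tot - tot) == (tot * b))) is true, then acc=2, then ((not ((-min(acc, a)) != (acc * a))) and (min(b, tot) <= (acc + acc))) is true, then acc=-3, then returns 1
0 != 1, so the rewrite changes behavior.
verdict: not equivalent; witness: a=0, b=-1


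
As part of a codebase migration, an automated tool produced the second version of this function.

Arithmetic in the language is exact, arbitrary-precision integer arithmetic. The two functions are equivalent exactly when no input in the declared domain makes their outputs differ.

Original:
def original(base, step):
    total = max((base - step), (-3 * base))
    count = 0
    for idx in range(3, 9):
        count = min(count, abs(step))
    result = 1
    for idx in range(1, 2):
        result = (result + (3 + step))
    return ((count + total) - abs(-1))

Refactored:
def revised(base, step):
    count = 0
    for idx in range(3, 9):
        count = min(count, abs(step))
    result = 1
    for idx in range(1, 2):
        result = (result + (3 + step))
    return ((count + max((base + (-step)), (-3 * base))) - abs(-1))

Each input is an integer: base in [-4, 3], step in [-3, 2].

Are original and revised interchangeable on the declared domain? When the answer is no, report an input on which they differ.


Comparing the listings, the differences include: local variable names differ, and statement counts differ, and arithmetic usage differs.
Spot check at base=-4, step=-1 — original: total = 12; count = 0; [idx=3]; count = 0; [idx=4]; count = 0; [idx=5]; count = 0; [idx=6]; count = 0; [idx=7]; count = 0; [idx=8]; count = 0; result = 1; [idx=1]; result = 3; return 11. revised: count = 0; [idx=3]; count = 0; [idx=4]; count = 0; [idx=5]; count = 0; [idx=6]; count = 0; [idx=7]; count = 0; [idx=8]; count = 0; result = 1; [idx=1]; result = 3; return 11. Both give 11.
An exhaustive pass over the 48 declared inputs shows identical outputs.
verdict: equivalent


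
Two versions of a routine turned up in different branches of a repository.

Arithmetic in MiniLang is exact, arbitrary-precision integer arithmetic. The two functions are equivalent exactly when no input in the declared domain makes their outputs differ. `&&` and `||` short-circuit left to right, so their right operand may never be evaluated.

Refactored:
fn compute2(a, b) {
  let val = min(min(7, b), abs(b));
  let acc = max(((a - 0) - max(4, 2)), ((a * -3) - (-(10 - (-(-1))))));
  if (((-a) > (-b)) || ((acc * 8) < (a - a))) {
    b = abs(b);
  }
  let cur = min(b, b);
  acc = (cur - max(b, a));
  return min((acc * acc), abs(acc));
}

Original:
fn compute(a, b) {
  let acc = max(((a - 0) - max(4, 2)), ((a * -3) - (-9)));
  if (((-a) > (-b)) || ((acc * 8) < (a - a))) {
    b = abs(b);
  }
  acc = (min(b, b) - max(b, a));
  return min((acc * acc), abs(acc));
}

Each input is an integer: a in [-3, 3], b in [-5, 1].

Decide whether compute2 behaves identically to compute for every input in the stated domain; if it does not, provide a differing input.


Reading the diff, among the changes: local variable names differ, plus arithmetic usage differs, plus min/max/abs usage differs, plus statement counts differ, plus constant usage differs.
Spot check at a=-3, b=-3 — compute: acc=18, then (((-a) > (-b)) || ((acc * 8) < (a - a))) is false, then acc=0, then returns 0. compute2: val=-3, then acc=18, then (((-a) > (-b)) || ((acc * 8) < (a - a))) is false, then cur=-3, then acc=0, then returns 0. Both give 0.
Across all 49 domain points the two functions coincide.
verdict: equivalent


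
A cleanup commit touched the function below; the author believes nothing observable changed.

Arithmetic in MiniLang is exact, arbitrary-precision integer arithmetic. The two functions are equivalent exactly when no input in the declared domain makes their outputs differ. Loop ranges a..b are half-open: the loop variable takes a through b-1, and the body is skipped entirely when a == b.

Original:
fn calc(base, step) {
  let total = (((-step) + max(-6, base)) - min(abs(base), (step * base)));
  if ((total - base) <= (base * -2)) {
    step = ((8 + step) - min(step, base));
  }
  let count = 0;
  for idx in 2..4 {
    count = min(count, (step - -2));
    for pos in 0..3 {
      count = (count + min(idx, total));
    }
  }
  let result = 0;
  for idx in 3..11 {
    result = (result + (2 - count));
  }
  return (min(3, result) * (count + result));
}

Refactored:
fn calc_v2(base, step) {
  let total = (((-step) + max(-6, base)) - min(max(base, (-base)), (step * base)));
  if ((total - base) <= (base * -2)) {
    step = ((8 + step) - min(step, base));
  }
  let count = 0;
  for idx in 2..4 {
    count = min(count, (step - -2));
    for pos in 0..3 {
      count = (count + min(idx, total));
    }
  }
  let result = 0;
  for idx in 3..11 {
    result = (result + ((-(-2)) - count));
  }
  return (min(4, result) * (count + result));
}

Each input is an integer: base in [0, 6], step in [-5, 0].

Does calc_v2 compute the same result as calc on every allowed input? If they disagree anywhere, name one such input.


Consider the input base=0, step=0.
calc: total := 0 | ((total - base) <= (base * -2)): true | step := 8 | count := 0 | iter idx=2: | count := 0 | iter pos=0: | count := 0 | iter pos=1: | count := 0 | iter pos=2: | count := 0 | iter idx=3: | count := 0 | iter pos=0: | count := 0 | iter pos=1: | count := 0 | iter pos=2: | count := 0 | result := 0 | iter idx=3: | result := 2 | iter idx=4: | result := 4 | iter idx=5: | result := 6 | iter idx=6: | result := 8 | iter idx=7: | result := 10 | iter idx=8: | result := 12 | iter idx=9: | result := 14 | iter idx=10: | result := 16 | result 48
calc_v2: total := 0 | ((total - base) <= (base * -2)): true | step := 8 | count := 0 | iter idx=2: | count := 0 | iter pos=0: | count := 0 | iter pos=1: | count := 0 | iter pos=2: | count := 0 | iter idx=3: | count := 0 | iter pos=0: | count := 0 | iter pos=1: | count := 0 | iter pos=2: | count := 0 | result := 0 | iter idx=3: | result := 2 | iter idx=4: | result := 4 | iter idx=5: | result := 6 | iter idx=6: | result := 8 | iter idx=7: | result := 10 | iter idx=8: | result := 12 | iter idx=9: | result := 14 | iter idx=10: | result := 16 | result 64
48 vs 64 — the two versions disagree here.
verdict: not equivalent; witness: base=0, step=0


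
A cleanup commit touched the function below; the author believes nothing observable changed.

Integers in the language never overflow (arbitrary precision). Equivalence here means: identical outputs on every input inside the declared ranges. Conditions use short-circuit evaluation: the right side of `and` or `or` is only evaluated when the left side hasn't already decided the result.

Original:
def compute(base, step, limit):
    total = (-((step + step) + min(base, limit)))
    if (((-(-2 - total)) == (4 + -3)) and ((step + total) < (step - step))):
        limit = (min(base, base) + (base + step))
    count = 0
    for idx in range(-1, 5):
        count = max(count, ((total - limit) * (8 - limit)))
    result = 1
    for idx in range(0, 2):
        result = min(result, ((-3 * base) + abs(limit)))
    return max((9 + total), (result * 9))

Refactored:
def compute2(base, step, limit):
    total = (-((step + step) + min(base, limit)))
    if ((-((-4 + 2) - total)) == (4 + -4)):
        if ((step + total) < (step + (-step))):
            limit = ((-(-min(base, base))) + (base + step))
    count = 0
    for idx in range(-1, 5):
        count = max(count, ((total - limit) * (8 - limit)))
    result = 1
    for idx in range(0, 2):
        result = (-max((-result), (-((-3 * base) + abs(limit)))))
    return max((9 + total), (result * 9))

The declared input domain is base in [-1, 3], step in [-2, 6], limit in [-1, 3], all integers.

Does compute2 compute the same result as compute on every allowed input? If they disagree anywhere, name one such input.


On input base=0, step=1, limit=0, compute returns 7 while compute2 returns 9.
verdict: not equivalent; witness: base=0, step=1, limit=0


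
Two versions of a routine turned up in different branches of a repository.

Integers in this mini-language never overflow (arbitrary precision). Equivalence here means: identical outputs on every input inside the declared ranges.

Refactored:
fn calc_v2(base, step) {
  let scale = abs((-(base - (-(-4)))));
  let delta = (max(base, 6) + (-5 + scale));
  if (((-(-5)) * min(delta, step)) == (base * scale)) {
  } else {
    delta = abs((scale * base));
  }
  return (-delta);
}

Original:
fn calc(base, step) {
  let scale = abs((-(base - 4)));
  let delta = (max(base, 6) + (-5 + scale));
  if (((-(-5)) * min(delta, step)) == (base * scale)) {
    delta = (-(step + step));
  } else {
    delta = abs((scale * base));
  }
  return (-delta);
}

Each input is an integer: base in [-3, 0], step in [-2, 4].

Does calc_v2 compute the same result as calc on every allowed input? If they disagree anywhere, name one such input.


Evaluate both at base=-1, step=-1.
calc: scale=5, then delta=6, then (((-(-5)) * min(delta, step)) == (base * scale)) is true, then delta=2, then returns -2
calc_v2: scale=5, then delta=6, then (((-(-5)) * min(delta, step)) == (base * scale)) is true, then returns -6
-2 against -6: the behavior changed.
verdict: not equivalent; witness: base=-1, step=-1


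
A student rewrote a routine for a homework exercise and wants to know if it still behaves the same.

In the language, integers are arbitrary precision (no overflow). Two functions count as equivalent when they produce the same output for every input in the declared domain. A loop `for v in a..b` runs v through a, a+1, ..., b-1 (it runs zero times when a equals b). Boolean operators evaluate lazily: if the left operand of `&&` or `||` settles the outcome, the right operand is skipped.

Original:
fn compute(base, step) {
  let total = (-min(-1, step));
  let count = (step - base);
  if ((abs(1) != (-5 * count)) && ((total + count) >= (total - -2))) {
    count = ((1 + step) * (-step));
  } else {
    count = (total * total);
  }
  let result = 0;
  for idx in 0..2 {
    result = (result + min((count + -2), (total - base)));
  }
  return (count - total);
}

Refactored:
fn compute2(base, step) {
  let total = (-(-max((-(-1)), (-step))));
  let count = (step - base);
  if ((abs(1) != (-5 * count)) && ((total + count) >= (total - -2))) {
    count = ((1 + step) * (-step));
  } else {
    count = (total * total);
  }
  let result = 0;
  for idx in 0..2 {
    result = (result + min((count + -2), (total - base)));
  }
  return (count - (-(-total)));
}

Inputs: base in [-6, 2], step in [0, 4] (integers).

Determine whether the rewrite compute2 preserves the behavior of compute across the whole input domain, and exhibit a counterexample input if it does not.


This is a faithful refactor — min/max/abs usage differs, but the computed results match everywhere.
Spot check at base=2, step=2 — compute: total=1, then count=0, then ((abs(1) != (-5 * count)) && ((total + count) >= (total - -2))) is false, then count=1, then result=0, then (idx=0), then result=-1, then (idx=1), then result=-2, then returns 0. compute2: total=1, then count=0, then ((abs(1) != (-5 * count)) && ((total + count) >= (total - -2))) is false, then count=1, then result=0, then (idx=0), then result=-1, then (idx=1), then result=-2, then returns 0. Both give 0.
Checked all 45 inputs in the declared domain: the outputs agree on every one.
verdict: equivalent
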